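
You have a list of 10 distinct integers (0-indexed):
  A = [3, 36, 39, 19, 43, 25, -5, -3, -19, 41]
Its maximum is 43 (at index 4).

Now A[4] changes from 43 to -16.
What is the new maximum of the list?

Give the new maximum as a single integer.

Answer: 41

Derivation:
Old max = 43 (at index 4)
Change: A[4] 43 -> -16
Changed element WAS the max -> may need rescan.
  Max of remaining elements: 41
  New max = max(-16, 41) = 41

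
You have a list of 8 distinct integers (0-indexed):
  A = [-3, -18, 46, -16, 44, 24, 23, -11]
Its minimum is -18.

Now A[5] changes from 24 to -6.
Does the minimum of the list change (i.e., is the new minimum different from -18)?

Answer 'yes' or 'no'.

Old min = -18
Change: A[5] 24 -> -6
Changed element was NOT the min; min changes only if -6 < -18.
New min = -18; changed? no

Answer: no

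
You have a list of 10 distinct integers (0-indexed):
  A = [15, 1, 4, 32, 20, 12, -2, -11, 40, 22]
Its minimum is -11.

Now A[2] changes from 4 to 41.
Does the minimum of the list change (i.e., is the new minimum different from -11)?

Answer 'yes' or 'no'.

Old min = -11
Change: A[2] 4 -> 41
Changed element was NOT the min; min changes only if 41 < -11.
New min = -11; changed? no

Answer: no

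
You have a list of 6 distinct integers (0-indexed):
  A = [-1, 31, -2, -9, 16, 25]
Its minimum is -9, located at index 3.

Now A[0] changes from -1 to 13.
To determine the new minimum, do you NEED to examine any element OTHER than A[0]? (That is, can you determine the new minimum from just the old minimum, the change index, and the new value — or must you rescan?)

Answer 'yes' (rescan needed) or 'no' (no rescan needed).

Old min = -9 at index 3
Change at index 0: -1 -> 13
Index 0 was NOT the min. New min = min(-9, 13). No rescan of other elements needed.
Needs rescan: no

Answer: no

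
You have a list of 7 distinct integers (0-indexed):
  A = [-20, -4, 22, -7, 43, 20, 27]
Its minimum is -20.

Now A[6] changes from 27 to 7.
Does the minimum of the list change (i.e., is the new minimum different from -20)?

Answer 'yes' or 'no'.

Answer: no

Derivation:
Old min = -20
Change: A[6] 27 -> 7
Changed element was NOT the min; min changes only if 7 < -20.
New min = -20; changed? no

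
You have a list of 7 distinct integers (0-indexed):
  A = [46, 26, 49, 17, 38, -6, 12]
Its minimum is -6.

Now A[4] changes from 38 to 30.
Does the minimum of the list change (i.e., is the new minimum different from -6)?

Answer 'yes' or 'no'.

Old min = -6
Change: A[4] 38 -> 30
Changed element was NOT the min; min changes only if 30 < -6.
New min = -6; changed? no

Answer: no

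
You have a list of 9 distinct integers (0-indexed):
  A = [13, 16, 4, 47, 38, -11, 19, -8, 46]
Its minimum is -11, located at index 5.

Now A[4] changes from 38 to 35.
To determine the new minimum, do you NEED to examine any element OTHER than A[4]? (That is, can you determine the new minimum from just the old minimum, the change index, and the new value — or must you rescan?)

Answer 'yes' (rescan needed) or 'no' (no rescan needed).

Answer: no

Derivation:
Old min = -11 at index 5
Change at index 4: 38 -> 35
Index 4 was NOT the min. New min = min(-11, 35). No rescan of other elements needed.
Needs rescan: no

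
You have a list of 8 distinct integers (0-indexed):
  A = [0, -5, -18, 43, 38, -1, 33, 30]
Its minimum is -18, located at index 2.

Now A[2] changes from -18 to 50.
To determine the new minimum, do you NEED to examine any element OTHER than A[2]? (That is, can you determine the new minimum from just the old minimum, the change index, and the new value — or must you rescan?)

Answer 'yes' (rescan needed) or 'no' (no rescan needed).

Answer: yes

Derivation:
Old min = -18 at index 2
Change at index 2: -18 -> 50
Index 2 WAS the min and new value 50 > old min -18. Must rescan other elements to find the new min.
Needs rescan: yes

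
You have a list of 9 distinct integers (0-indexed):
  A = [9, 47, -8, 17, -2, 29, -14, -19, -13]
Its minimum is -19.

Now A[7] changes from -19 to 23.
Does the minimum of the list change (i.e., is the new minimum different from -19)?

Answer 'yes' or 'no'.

Old min = -19
Change: A[7] -19 -> 23
Changed element was the min; new min must be rechecked.
New min = -14; changed? yes

Answer: yes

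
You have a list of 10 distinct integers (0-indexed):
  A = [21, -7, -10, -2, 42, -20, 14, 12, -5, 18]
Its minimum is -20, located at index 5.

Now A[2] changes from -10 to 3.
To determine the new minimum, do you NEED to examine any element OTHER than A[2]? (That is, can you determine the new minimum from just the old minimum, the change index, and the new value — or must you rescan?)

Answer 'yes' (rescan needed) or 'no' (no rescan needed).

Old min = -20 at index 5
Change at index 2: -10 -> 3
Index 2 was NOT the min. New min = min(-20, 3). No rescan of other elements needed.
Needs rescan: no

Answer: no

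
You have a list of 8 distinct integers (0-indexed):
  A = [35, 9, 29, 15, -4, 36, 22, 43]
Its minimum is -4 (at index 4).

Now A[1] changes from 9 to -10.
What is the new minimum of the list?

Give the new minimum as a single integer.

Old min = -4 (at index 4)
Change: A[1] 9 -> -10
Changed element was NOT the old min.
  New min = min(old_min, new_val) = min(-4, -10) = -10

Answer: -10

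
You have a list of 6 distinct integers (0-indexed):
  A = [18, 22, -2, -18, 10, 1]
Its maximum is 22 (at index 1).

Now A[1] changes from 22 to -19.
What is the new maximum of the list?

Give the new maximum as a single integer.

Old max = 22 (at index 1)
Change: A[1] 22 -> -19
Changed element WAS the max -> may need rescan.
  Max of remaining elements: 18
  New max = max(-19, 18) = 18

Answer: 18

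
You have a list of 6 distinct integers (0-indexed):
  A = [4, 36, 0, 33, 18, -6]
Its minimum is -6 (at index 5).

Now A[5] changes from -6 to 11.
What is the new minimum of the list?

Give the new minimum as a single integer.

Answer: 0

Derivation:
Old min = -6 (at index 5)
Change: A[5] -6 -> 11
Changed element WAS the min. Need to check: is 11 still <= all others?
  Min of remaining elements: 0
  New min = min(11, 0) = 0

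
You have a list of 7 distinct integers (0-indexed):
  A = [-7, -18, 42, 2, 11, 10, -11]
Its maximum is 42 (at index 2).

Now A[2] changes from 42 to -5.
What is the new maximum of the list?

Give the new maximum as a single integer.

Answer: 11

Derivation:
Old max = 42 (at index 2)
Change: A[2] 42 -> -5
Changed element WAS the max -> may need rescan.
  Max of remaining elements: 11
  New max = max(-5, 11) = 11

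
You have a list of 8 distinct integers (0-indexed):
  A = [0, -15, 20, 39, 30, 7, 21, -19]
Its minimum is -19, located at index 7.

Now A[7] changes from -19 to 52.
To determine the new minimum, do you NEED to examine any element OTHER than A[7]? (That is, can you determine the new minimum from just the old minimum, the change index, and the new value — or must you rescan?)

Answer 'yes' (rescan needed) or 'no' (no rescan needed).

Answer: yes

Derivation:
Old min = -19 at index 7
Change at index 7: -19 -> 52
Index 7 WAS the min and new value 52 > old min -19. Must rescan other elements to find the new min.
Needs rescan: yes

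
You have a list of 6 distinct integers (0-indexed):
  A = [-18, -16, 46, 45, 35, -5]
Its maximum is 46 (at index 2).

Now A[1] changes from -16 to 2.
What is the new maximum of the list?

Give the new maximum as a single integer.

Answer: 46

Derivation:
Old max = 46 (at index 2)
Change: A[1] -16 -> 2
Changed element was NOT the old max.
  New max = max(old_max, new_val) = max(46, 2) = 46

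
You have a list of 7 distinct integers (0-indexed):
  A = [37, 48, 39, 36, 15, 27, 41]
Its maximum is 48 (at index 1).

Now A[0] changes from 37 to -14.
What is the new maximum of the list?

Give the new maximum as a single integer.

Old max = 48 (at index 1)
Change: A[0] 37 -> -14
Changed element was NOT the old max.
  New max = max(old_max, new_val) = max(48, -14) = 48

Answer: 48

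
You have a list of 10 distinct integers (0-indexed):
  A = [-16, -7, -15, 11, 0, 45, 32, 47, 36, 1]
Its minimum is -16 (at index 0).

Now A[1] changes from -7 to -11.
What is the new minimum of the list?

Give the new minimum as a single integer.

Answer: -16

Derivation:
Old min = -16 (at index 0)
Change: A[1] -7 -> -11
Changed element was NOT the old min.
  New min = min(old_min, new_val) = min(-16, -11) = -16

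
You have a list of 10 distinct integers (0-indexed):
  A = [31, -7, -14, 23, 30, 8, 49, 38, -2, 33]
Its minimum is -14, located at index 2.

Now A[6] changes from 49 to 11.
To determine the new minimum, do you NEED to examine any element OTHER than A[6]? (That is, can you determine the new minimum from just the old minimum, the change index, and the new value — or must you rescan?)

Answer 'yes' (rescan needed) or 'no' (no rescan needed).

Answer: no

Derivation:
Old min = -14 at index 2
Change at index 6: 49 -> 11
Index 6 was NOT the min. New min = min(-14, 11). No rescan of other elements needed.
Needs rescan: no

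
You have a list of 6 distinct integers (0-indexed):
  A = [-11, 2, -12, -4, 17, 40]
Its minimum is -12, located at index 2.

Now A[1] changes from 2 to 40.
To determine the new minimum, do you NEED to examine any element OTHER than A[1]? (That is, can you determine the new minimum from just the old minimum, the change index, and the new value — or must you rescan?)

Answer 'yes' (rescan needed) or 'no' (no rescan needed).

Answer: no

Derivation:
Old min = -12 at index 2
Change at index 1: 2 -> 40
Index 1 was NOT the min. New min = min(-12, 40). No rescan of other elements needed.
Needs rescan: no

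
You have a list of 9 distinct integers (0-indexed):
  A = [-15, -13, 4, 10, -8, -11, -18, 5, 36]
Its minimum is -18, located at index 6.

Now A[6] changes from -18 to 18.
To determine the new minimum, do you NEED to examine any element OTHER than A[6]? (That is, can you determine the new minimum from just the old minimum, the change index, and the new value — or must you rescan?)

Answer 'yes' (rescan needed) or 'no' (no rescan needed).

Old min = -18 at index 6
Change at index 6: -18 -> 18
Index 6 WAS the min and new value 18 > old min -18. Must rescan other elements to find the new min.
Needs rescan: yes

Answer: yes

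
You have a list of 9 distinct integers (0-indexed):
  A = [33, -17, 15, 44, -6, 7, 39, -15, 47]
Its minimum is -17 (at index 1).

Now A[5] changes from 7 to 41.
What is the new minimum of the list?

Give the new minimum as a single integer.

Old min = -17 (at index 1)
Change: A[5] 7 -> 41
Changed element was NOT the old min.
  New min = min(old_min, new_val) = min(-17, 41) = -17

Answer: -17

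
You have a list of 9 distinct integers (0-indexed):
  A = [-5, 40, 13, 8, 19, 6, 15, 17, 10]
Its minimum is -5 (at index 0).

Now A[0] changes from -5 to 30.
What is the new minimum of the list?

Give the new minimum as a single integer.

Old min = -5 (at index 0)
Change: A[0] -5 -> 30
Changed element WAS the min. Need to check: is 30 still <= all others?
  Min of remaining elements: 6
  New min = min(30, 6) = 6

Answer: 6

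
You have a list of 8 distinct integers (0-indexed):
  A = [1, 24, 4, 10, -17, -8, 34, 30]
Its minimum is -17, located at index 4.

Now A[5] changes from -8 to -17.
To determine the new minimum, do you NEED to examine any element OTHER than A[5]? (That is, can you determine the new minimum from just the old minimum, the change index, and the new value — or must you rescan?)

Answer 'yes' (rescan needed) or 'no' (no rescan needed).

Answer: no

Derivation:
Old min = -17 at index 4
Change at index 5: -8 -> -17
Index 5 was NOT the min. New min = min(-17, -17). No rescan of other elements needed.
Needs rescan: no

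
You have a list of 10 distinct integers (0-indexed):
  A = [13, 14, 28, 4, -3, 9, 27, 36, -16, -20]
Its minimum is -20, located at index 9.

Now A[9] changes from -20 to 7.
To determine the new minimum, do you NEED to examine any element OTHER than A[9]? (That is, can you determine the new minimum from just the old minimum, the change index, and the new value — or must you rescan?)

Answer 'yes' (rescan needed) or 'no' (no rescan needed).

Answer: yes

Derivation:
Old min = -20 at index 9
Change at index 9: -20 -> 7
Index 9 WAS the min and new value 7 > old min -20. Must rescan other elements to find the new min.
Needs rescan: yes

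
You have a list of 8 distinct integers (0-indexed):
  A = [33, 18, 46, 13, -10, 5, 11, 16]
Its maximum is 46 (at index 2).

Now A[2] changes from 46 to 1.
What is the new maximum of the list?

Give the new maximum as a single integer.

Answer: 33

Derivation:
Old max = 46 (at index 2)
Change: A[2] 46 -> 1
Changed element WAS the max -> may need rescan.
  Max of remaining elements: 33
  New max = max(1, 33) = 33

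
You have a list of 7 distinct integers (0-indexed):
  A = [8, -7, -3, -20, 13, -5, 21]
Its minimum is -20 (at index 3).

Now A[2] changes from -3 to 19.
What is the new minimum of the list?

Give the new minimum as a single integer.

Old min = -20 (at index 3)
Change: A[2] -3 -> 19
Changed element was NOT the old min.
  New min = min(old_min, new_val) = min(-20, 19) = -20

Answer: -20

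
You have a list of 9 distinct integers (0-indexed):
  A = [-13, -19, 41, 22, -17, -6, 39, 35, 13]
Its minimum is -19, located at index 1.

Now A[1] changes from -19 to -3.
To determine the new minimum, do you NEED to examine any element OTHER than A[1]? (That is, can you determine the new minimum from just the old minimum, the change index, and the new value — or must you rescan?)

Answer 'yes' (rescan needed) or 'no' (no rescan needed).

Answer: yes

Derivation:
Old min = -19 at index 1
Change at index 1: -19 -> -3
Index 1 WAS the min and new value -3 > old min -19. Must rescan other elements to find the new min.
Needs rescan: yes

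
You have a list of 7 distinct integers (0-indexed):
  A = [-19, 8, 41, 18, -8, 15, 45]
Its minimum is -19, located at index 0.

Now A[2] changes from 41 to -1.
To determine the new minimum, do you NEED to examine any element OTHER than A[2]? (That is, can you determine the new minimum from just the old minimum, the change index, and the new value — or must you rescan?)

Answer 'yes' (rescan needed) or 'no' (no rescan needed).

Answer: no

Derivation:
Old min = -19 at index 0
Change at index 2: 41 -> -1
Index 2 was NOT the min. New min = min(-19, -1). No rescan of other elements needed.
Needs rescan: no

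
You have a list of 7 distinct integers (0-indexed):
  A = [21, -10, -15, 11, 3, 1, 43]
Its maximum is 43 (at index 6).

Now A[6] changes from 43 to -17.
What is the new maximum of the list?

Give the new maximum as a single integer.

Old max = 43 (at index 6)
Change: A[6] 43 -> -17
Changed element WAS the max -> may need rescan.
  Max of remaining elements: 21
  New max = max(-17, 21) = 21

Answer: 21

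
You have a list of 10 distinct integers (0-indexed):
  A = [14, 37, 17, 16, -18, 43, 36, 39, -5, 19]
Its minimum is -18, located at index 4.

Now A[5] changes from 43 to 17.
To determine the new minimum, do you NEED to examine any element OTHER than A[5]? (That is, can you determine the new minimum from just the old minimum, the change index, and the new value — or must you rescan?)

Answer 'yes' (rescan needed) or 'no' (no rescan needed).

Old min = -18 at index 4
Change at index 5: 43 -> 17
Index 5 was NOT the min. New min = min(-18, 17). No rescan of other elements needed.
Needs rescan: no

Answer: no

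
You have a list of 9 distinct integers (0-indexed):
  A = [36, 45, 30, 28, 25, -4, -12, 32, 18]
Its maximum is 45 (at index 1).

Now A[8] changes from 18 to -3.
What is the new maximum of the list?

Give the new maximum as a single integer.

Old max = 45 (at index 1)
Change: A[8] 18 -> -3
Changed element was NOT the old max.
  New max = max(old_max, new_val) = max(45, -3) = 45

Answer: 45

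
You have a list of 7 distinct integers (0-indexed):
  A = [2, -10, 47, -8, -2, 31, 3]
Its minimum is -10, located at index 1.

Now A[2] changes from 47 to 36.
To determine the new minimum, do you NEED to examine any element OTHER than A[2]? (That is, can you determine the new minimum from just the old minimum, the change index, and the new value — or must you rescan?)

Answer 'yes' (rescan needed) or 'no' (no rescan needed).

Answer: no

Derivation:
Old min = -10 at index 1
Change at index 2: 47 -> 36
Index 2 was NOT the min. New min = min(-10, 36). No rescan of other elements needed.
Needs rescan: no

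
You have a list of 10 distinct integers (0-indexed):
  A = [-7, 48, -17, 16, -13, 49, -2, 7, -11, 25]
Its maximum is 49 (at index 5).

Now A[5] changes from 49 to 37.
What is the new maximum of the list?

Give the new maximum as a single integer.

Answer: 48

Derivation:
Old max = 49 (at index 5)
Change: A[5] 49 -> 37
Changed element WAS the max -> may need rescan.
  Max of remaining elements: 48
  New max = max(37, 48) = 48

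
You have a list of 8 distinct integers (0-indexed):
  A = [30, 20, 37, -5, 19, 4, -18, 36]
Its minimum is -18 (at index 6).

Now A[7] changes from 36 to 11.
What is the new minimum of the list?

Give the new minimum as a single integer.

Old min = -18 (at index 6)
Change: A[7] 36 -> 11
Changed element was NOT the old min.
  New min = min(old_min, new_val) = min(-18, 11) = -18

Answer: -18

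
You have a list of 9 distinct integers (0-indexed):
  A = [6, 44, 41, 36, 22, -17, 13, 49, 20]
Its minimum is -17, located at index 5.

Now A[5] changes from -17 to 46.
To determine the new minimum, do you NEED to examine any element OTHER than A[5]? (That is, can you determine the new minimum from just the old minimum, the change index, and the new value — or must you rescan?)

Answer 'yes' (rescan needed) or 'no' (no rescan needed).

Old min = -17 at index 5
Change at index 5: -17 -> 46
Index 5 WAS the min and new value 46 > old min -17. Must rescan other elements to find the new min.
Needs rescan: yes

Answer: yes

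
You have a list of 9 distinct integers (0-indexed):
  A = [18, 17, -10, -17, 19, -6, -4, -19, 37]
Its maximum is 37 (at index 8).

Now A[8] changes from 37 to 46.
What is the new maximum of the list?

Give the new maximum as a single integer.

Old max = 37 (at index 8)
Change: A[8] 37 -> 46
Changed element WAS the max -> may need rescan.
  Max of remaining elements: 19
  New max = max(46, 19) = 46

Answer: 46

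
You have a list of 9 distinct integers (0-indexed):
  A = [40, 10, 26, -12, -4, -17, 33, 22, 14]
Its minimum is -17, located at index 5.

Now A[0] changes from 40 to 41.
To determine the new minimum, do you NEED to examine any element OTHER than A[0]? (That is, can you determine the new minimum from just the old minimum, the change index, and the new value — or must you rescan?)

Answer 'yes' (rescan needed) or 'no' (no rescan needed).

Answer: no

Derivation:
Old min = -17 at index 5
Change at index 0: 40 -> 41
Index 0 was NOT the min. New min = min(-17, 41). No rescan of other elements needed.
Needs rescan: no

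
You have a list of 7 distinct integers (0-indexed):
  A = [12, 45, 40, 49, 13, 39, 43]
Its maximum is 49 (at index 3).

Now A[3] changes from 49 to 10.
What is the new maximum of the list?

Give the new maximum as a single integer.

Old max = 49 (at index 3)
Change: A[3] 49 -> 10
Changed element WAS the max -> may need rescan.
  Max of remaining elements: 45
  New max = max(10, 45) = 45

Answer: 45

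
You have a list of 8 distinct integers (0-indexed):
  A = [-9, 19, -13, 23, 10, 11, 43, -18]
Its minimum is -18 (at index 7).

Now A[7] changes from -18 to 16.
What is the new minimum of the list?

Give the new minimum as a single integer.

Answer: -13

Derivation:
Old min = -18 (at index 7)
Change: A[7] -18 -> 16
Changed element WAS the min. Need to check: is 16 still <= all others?
  Min of remaining elements: -13
  New min = min(16, -13) = -13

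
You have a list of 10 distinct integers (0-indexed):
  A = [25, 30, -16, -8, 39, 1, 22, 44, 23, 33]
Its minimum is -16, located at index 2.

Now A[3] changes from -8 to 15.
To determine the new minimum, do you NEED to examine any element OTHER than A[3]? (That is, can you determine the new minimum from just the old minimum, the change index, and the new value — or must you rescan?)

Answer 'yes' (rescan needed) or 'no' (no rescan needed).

Old min = -16 at index 2
Change at index 3: -8 -> 15
Index 3 was NOT the min. New min = min(-16, 15). No rescan of other elements needed.
Needs rescan: no

Answer: no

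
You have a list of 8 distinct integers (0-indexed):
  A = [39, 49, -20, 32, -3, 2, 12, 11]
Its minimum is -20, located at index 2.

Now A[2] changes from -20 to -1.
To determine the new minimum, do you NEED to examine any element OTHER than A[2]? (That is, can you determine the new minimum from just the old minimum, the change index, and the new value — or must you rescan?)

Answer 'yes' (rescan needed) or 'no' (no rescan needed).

Answer: yes

Derivation:
Old min = -20 at index 2
Change at index 2: -20 -> -1
Index 2 WAS the min and new value -1 > old min -20. Must rescan other elements to find the new min.
Needs rescan: yes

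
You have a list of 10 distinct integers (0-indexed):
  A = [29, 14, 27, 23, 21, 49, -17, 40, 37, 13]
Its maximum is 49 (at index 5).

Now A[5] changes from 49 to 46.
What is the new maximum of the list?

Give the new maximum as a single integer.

Answer: 46

Derivation:
Old max = 49 (at index 5)
Change: A[5] 49 -> 46
Changed element WAS the max -> may need rescan.
  Max of remaining elements: 40
  New max = max(46, 40) = 46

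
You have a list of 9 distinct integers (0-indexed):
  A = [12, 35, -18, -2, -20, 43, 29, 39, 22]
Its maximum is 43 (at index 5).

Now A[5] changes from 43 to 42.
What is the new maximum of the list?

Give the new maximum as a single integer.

Answer: 42

Derivation:
Old max = 43 (at index 5)
Change: A[5] 43 -> 42
Changed element WAS the max -> may need rescan.
  Max of remaining elements: 39
  New max = max(42, 39) = 42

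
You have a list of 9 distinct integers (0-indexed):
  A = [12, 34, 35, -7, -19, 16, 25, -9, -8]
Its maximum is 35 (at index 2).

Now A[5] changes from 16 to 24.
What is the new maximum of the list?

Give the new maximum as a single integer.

Answer: 35

Derivation:
Old max = 35 (at index 2)
Change: A[5] 16 -> 24
Changed element was NOT the old max.
  New max = max(old_max, new_val) = max(35, 24) = 35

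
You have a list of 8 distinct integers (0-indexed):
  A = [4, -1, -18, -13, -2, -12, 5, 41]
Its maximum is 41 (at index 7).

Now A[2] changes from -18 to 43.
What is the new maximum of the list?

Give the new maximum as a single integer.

Old max = 41 (at index 7)
Change: A[2] -18 -> 43
Changed element was NOT the old max.
  New max = max(old_max, new_val) = max(41, 43) = 43

Answer: 43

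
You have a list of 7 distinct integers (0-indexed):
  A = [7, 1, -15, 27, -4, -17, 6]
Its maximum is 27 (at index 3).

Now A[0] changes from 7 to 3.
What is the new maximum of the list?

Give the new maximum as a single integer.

Answer: 27

Derivation:
Old max = 27 (at index 3)
Change: A[0] 7 -> 3
Changed element was NOT the old max.
  New max = max(old_max, new_val) = max(27, 3) = 27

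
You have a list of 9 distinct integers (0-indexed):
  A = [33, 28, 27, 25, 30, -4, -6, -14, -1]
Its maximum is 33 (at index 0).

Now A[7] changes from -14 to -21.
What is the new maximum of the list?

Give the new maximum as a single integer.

Answer: 33

Derivation:
Old max = 33 (at index 0)
Change: A[7] -14 -> -21
Changed element was NOT the old max.
  New max = max(old_max, new_val) = max(33, -21) = 33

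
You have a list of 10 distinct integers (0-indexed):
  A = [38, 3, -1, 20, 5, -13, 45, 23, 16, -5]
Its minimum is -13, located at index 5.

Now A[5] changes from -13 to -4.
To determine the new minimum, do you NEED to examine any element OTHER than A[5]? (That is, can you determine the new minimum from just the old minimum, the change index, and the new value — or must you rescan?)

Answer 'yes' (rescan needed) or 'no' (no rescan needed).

Old min = -13 at index 5
Change at index 5: -13 -> -4
Index 5 WAS the min and new value -4 > old min -13. Must rescan other elements to find the new min.
Needs rescan: yes

Answer: yes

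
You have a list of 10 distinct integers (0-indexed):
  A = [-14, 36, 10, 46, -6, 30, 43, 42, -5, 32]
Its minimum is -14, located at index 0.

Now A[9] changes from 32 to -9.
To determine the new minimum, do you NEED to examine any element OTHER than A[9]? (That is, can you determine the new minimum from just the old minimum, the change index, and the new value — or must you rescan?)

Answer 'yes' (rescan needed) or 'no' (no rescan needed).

Answer: no

Derivation:
Old min = -14 at index 0
Change at index 9: 32 -> -9
Index 9 was NOT the min. New min = min(-14, -9). No rescan of other elements needed.
Needs rescan: no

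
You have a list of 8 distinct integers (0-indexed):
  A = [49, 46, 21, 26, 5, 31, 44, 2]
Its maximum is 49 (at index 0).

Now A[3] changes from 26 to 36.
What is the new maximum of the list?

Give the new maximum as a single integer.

Answer: 49

Derivation:
Old max = 49 (at index 0)
Change: A[3] 26 -> 36
Changed element was NOT the old max.
  New max = max(old_max, new_val) = max(49, 36) = 49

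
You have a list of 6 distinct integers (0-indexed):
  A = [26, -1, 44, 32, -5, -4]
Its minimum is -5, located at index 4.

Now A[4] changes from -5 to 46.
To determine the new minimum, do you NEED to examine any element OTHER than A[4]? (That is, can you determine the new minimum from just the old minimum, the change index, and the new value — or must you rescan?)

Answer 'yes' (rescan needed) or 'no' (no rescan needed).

Old min = -5 at index 4
Change at index 4: -5 -> 46
Index 4 WAS the min and new value 46 > old min -5. Must rescan other elements to find the new min.
Needs rescan: yes

Answer: yes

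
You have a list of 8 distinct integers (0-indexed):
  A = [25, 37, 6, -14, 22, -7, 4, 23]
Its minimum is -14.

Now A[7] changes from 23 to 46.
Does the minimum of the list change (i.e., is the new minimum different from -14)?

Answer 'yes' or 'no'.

Old min = -14
Change: A[7] 23 -> 46
Changed element was NOT the min; min changes only if 46 < -14.
New min = -14; changed? no

Answer: no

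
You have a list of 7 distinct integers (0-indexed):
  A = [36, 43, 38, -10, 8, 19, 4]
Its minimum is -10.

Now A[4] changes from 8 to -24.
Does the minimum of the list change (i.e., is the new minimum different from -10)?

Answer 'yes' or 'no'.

Answer: yes

Derivation:
Old min = -10
Change: A[4] 8 -> -24
Changed element was NOT the min; min changes only if -24 < -10.
New min = -24; changed? yes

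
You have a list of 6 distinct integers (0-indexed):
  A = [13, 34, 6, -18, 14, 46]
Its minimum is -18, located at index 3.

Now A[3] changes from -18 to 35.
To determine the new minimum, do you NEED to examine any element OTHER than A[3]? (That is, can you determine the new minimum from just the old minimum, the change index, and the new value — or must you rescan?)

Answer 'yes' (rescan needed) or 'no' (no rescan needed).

Old min = -18 at index 3
Change at index 3: -18 -> 35
Index 3 WAS the min and new value 35 > old min -18. Must rescan other elements to find the new min.
Needs rescan: yes

Answer: yes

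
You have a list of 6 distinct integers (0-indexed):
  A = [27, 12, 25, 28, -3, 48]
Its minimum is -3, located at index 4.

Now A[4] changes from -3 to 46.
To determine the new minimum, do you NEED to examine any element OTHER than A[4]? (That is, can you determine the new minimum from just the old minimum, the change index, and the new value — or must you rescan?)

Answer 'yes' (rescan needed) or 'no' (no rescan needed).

Answer: yes

Derivation:
Old min = -3 at index 4
Change at index 4: -3 -> 46
Index 4 WAS the min and new value 46 > old min -3. Must rescan other elements to find the new min.
Needs rescan: yes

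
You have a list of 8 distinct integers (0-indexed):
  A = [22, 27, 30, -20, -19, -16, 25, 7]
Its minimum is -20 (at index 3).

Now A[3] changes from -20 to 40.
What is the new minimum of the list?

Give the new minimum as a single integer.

Old min = -20 (at index 3)
Change: A[3] -20 -> 40
Changed element WAS the min. Need to check: is 40 still <= all others?
  Min of remaining elements: -19
  New min = min(40, -19) = -19

Answer: -19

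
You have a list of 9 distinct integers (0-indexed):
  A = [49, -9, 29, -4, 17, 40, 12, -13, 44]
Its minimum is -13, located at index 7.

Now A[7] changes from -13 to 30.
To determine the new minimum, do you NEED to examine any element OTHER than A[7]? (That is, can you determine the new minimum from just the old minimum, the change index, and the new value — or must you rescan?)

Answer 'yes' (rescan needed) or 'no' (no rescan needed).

Answer: yes

Derivation:
Old min = -13 at index 7
Change at index 7: -13 -> 30
Index 7 WAS the min and new value 30 > old min -13. Must rescan other elements to find the new min.
Needs rescan: yes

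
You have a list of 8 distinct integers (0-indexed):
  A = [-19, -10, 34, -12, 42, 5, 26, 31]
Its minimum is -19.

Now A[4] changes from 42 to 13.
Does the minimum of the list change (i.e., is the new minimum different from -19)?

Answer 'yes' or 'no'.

Answer: no

Derivation:
Old min = -19
Change: A[4] 42 -> 13
Changed element was NOT the min; min changes only if 13 < -19.
New min = -19; changed? no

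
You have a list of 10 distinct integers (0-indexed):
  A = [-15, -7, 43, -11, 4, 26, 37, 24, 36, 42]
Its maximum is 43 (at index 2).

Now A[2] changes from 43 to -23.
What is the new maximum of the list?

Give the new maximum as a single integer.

Old max = 43 (at index 2)
Change: A[2] 43 -> -23
Changed element WAS the max -> may need rescan.
  Max of remaining elements: 42
  New max = max(-23, 42) = 42

Answer: 42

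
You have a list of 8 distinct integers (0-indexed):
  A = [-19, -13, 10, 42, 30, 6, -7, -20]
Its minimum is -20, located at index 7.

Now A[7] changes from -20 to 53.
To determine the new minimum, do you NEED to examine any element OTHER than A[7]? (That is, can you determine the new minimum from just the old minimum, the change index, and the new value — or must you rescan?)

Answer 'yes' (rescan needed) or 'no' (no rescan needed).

Old min = -20 at index 7
Change at index 7: -20 -> 53
Index 7 WAS the min and new value 53 > old min -20. Must rescan other elements to find the new min.
Needs rescan: yes

Answer: yes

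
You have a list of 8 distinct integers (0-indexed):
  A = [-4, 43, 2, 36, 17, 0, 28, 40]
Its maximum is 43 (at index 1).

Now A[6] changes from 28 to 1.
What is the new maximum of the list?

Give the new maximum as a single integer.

Answer: 43

Derivation:
Old max = 43 (at index 1)
Change: A[6] 28 -> 1
Changed element was NOT the old max.
  New max = max(old_max, new_val) = max(43, 1) = 43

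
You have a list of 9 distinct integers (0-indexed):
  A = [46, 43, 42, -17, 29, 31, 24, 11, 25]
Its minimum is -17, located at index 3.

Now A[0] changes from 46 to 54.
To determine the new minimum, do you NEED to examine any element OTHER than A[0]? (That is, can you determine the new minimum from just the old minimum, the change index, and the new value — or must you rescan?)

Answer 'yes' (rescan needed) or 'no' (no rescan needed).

Old min = -17 at index 3
Change at index 0: 46 -> 54
Index 0 was NOT the min. New min = min(-17, 54). No rescan of other elements needed.
Needs rescan: no

Answer: no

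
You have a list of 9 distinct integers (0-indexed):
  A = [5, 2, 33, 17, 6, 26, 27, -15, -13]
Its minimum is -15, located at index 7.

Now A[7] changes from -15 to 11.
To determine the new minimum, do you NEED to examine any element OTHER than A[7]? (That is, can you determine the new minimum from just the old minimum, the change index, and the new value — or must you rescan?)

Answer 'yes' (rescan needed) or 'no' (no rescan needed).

Answer: yes

Derivation:
Old min = -15 at index 7
Change at index 7: -15 -> 11
Index 7 WAS the min and new value 11 > old min -15. Must rescan other elements to find the new min.
Needs rescan: yes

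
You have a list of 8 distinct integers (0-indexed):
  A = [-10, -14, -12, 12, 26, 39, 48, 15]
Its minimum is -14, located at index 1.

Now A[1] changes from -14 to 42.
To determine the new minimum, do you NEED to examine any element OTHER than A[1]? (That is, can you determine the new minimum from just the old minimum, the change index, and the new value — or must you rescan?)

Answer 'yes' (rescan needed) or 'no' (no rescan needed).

Answer: yes

Derivation:
Old min = -14 at index 1
Change at index 1: -14 -> 42
Index 1 WAS the min and new value 42 > old min -14. Must rescan other elements to find the new min.
Needs rescan: yes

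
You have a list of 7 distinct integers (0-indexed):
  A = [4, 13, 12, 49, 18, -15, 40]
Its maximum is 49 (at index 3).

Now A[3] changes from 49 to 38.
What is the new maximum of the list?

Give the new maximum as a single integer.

Old max = 49 (at index 3)
Change: A[3] 49 -> 38
Changed element WAS the max -> may need rescan.
  Max of remaining elements: 40
  New max = max(38, 40) = 40

Answer: 40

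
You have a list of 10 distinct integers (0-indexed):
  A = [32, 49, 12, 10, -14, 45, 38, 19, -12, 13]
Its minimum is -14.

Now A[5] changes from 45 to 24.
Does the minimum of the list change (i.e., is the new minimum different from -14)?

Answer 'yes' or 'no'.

Old min = -14
Change: A[5] 45 -> 24
Changed element was NOT the min; min changes only if 24 < -14.
New min = -14; changed? no

Answer: no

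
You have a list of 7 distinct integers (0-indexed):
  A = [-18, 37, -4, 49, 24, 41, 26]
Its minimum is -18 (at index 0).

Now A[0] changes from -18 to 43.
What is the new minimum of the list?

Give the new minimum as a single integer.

Answer: -4

Derivation:
Old min = -18 (at index 0)
Change: A[0] -18 -> 43
Changed element WAS the min. Need to check: is 43 still <= all others?
  Min of remaining elements: -4
  New min = min(43, -4) = -4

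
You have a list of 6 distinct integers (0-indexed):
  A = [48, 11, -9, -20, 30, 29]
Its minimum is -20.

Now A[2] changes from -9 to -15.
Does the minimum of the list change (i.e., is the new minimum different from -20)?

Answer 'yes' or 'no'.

Answer: no

Derivation:
Old min = -20
Change: A[2] -9 -> -15
Changed element was NOT the min; min changes only if -15 < -20.
New min = -20; changed? no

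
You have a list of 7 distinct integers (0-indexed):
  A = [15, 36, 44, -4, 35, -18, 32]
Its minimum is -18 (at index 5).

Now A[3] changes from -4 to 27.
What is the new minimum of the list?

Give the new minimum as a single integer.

Old min = -18 (at index 5)
Change: A[3] -4 -> 27
Changed element was NOT the old min.
  New min = min(old_min, new_val) = min(-18, 27) = -18

Answer: -18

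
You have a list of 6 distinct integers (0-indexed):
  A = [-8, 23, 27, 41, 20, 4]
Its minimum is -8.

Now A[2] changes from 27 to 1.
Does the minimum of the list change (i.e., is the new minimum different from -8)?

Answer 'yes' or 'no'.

Old min = -8
Change: A[2] 27 -> 1
Changed element was NOT the min; min changes only if 1 < -8.
New min = -8; changed? no

Answer: no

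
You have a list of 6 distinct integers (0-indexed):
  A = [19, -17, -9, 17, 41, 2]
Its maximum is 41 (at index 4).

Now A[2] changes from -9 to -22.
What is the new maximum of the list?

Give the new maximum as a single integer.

Answer: 41

Derivation:
Old max = 41 (at index 4)
Change: A[2] -9 -> -22
Changed element was NOT the old max.
  New max = max(old_max, new_val) = max(41, -22) = 41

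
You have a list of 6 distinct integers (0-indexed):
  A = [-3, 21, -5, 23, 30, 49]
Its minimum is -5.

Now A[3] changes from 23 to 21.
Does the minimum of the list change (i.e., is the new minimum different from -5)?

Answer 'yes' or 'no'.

Answer: no

Derivation:
Old min = -5
Change: A[3] 23 -> 21
Changed element was NOT the min; min changes only if 21 < -5.
New min = -5; changed? no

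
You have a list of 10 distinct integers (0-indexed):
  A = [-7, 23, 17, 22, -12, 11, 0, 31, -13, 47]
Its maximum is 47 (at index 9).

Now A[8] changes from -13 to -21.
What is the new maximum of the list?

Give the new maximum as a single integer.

Old max = 47 (at index 9)
Change: A[8] -13 -> -21
Changed element was NOT the old max.
  New max = max(old_max, new_val) = max(47, -21) = 47

Answer: 47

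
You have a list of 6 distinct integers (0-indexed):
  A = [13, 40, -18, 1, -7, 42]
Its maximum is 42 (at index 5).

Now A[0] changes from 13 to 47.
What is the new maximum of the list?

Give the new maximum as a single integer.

Old max = 42 (at index 5)
Change: A[0] 13 -> 47
Changed element was NOT the old max.
  New max = max(old_max, new_val) = max(42, 47) = 47

Answer: 47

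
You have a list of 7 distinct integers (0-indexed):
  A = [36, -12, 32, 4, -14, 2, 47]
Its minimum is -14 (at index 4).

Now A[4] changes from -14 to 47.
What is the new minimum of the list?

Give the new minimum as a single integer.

Answer: -12

Derivation:
Old min = -14 (at index 4)
Change: A[4] -14 -> 47
Changed element WAS the min. Need to check: is 47 still <= all others?
  Min of remaining elements: -12
  New min = min(47, -12) = -12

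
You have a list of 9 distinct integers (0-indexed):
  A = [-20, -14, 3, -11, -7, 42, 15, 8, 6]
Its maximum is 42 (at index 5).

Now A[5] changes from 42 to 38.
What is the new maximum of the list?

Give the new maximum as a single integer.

Answer: 38

Derivation:
Old max = 42 (at index 5)
Change: A[5] 42 -> 38
Changed element WAS the max -> may need rescan.
  Max of remaining elements: 15
  New max = max(38, 15) = 38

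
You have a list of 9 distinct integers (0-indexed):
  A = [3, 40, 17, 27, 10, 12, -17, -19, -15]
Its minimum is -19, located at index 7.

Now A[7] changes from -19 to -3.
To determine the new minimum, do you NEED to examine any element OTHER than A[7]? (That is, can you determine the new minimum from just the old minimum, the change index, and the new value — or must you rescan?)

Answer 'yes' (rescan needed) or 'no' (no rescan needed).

Answer: yes

Derivation:
Old min = -19 at index 7
Change at index 7: -19 -> -3
Index 7 WAS the min and new value -3 > old min -19. Must rescan other elements to find the new min.
Needs rescan: yes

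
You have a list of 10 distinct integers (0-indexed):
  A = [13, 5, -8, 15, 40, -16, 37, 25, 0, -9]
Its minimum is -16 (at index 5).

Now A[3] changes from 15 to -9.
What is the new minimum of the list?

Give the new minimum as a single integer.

Old min = -16 (at index 5)
Change: A[3] 15 -> -9
Changed element was NOT the old min.
  New min = min(old_min, new_val) = min(-16, -9) = -16

Answer: -16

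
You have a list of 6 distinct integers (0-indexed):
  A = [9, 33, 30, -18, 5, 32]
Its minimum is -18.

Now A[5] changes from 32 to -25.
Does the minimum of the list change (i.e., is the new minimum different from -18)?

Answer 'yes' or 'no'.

Old min = -18
Change: A[5] 32 -> -25
Changed element was NOT the min; min changes only if -25 < -18.
New min = -25; changed? yes

Answer: yes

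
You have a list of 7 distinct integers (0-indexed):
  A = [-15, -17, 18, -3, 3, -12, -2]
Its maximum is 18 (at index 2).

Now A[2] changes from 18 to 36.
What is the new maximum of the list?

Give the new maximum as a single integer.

Old max = 18 (at index 2)
Change: A[2] 18 -> 36
Changed element WAS the max -> may need rescan.
  Max of remaining elements: 3
  New max = max(36, 3) = 36

Answer: 36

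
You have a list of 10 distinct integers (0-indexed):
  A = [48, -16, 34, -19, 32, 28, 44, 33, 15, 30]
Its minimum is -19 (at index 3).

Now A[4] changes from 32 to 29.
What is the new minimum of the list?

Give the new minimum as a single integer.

Answer: -19

Derivation:
Old min = -19 (at index 3)
Change: A[4] 32 -> 29
Changed element was NOT the old min.
  New min = min(old_min, new_val) = min(-19, 29) = -19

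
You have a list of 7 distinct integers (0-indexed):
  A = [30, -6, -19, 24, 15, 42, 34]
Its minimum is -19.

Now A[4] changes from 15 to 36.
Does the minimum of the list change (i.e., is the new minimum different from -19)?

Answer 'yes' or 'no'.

Old min = -19
Change: A[4] 15 -> 36
Changed element was NOT the min; min changes only if 36 < -19.
New min = -19; changed? no

Answer: no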